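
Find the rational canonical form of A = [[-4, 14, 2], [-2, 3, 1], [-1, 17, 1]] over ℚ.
R = [[0, 0, 8], [1, 0, 0], [0, 1, 0]]

The invariant factors of A (the non-unit diagonal entries of the Smith normal form of xI - A over ℚ[x]) are (x - 2)(x^2 + 2x + 4), each dividing the next. The characteristic polynomial is their product, (x - 2)(x^2 + 2x + 4).

The rational canonical form is the block-diagonal matrix of companion matrices C(f_i):
R = [[0, 0, 8], [1, 0, 0], [0, 1, 0]].

Note the characteristic polynomial does not split into linear factors over ℚ, so A has no Jordan form over ℚ; the rational canonical form exists over any field.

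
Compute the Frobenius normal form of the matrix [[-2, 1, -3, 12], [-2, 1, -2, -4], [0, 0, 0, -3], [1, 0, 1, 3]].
R = [[0, 0, 0, -3], [1, 0, 0, -10], [0, 1, 0, 12], [0, 0, 1, 2]]

The invariant factors of A (the non-unit diagonal entries of the Smith normal form of xI - A over ℚ[x]) are (x - 1)(x + 3)(x^2 - 4x - 1), each dividing the next. The characteristic polynomial is their product, (x - 1)(x + 3)(x^2 - 4x - 1).

The rational canonical form is the block-diagonal matrix of companion matrices C(f_i):
R = [[0, 0, 0, -3], [1, 0, 0, -10], [0, 1, 0, 12], [0, 0, 1, 2]].

Note the characteristic polynomial does not split into linear factors over ℚ, so A has no Jordan form over ℚ; the rational canonical form exists over any field.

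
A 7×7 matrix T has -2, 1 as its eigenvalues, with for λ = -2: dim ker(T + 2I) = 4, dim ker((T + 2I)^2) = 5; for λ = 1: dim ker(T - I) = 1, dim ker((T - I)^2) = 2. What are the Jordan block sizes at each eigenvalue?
λ = -2: successive nullity increments [4, 1] count blocks of size ≥ k; block sizes are [2, 1, 1, 1].
λ = 1: successive nullity increments [1, 1] count blocks of size ≥ k; block sizes are [2].

Jordan blocks: (-2, 2), (-2, 1), (-2, 1), (-2, 1), (1, 2)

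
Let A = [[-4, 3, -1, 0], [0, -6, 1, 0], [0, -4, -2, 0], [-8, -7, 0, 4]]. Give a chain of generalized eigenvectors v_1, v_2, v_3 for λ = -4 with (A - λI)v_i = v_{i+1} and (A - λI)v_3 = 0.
We seek v_1 ∈ ker((A + 4I)^3) \ ker((A + 4I)^2), then set v_{i+1} = (A + 4I) v_i.

One such chain is v_1 = [[0, 1, 3, 1]]^T, v_2 = [[0, 1, 2, 1]]^T, v_3 = [[1, 0, 0, 1]]^T. Check: (A + 4I) v_3 = [[0, 0, 0, 0]]^T = 0.

v_1 = [[0, 1, 3, 1]]^T, v_2 = [[0, 1, 2, 1]]^T, v_3 = [[1, 0, 0, 1]]^T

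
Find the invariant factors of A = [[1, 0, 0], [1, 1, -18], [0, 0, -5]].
(x - 1)^2(x + 5)

The Jordan structure of A has elementary divisors (x + 5), (x - 1)^2. Arranging the block sizes at each eigenvalue in decreasing order and taking row products gives the invariant factors.

Invariant factors (smallest first, each dividing the next): (x - 1)^2(x + 5).

Check: the last factor (x - 1)^2(x + 5) is the minimal polynomial, and the product (x - 1)^2(x + 5) is the characteristic polynomial.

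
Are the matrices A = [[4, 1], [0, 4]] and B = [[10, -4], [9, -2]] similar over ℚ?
Two matrices over a field are similar if and only if they have the same invariant factors.

Both A and B have characteristic polynomial (x - 4)^2 and minimal polynomial (x - 4)^2. Computing further, both have invariant factors (x - 4)^2. Hence A and B are similar.

Yes.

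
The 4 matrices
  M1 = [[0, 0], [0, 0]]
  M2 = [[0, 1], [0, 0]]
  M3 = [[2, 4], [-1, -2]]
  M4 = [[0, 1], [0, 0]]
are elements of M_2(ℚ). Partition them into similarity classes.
2 classes: {M1}, {M2, M3, M4}

Characteristic polynomials: χ_{M1} = x^2, χ_{M2} = x^2, χ_{M3} = x^2, χ_{M4} = x^2.

{M1}: invariant factors x, x.

{M2, M3, M4}: invariant factors x^2.

Matrices are similar if and only if their invariant-factor lists agree; the partition into similarity classes is {M1}, {M2, M3, M4}.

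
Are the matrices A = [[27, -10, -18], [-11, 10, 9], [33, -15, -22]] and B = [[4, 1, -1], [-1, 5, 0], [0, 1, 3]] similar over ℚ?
No.

trace(A) = 15 but trace(B) = 12. The trace is a similarity invariant, so A and B are not similar.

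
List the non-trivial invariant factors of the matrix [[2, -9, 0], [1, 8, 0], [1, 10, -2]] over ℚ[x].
(x - 5)^2(x + 2)

The Jordan structure of A has elementary divisors (x + 2), (x - 5)^2. Arranging the block sizes at each eigenvalue in decreasing order and taking row products gives the invariant factors.

Invariant factors (smallest first, each dividing the next): (x - 5)^2(x + 2).

Check: the last factor (x - 5)^2(x + 2) is the minimal polynomial, and the product (x - 5)^2(x + 2) is the characteristic polynomial.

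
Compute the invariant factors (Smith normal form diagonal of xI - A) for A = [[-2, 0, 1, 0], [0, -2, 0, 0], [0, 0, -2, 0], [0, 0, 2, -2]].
x + 2, x + 2, (x + 2)^2

The Jordan structure of A has elementary divisors (x + 2)^2, (x + 2), (x + 2). Arranging the block sizes at each eigenvalue in decreasing order and taking row products gives the invariant factors.

Invariant factors (smallest first, each dividing the next): x + 2, x + 2, (x + 2)^2.

Check: the last factor (x + 2)^2 is the minimal polynomial, and the product (x + 2)^4 is the characteristic polynomial.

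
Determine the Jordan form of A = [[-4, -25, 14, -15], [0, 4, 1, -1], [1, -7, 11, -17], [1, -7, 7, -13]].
The characteristic polynomial is det(xI - A) = (x - 4)^2(x + 5)^2, so the eigenvalues are -5 (algebraic multiplicity 2), 4 (algebraic multiplicity 2).

For λ = -5: rank(A + 5I) = 3, rank((A + 5I)^2) = 2. The eigenspace has dimension 4 - 3 = 1, so there is 1 Jordan block; the rank sequence gives block sizes [2].

For λ = 4: rank(A - 4I) = 3, rank((A - 4I)^2) = 2. The eigenspace has dimension 4 - 3 = 1, so there is 1 Jordan block; the rank sequence gives block sizes [2].

Assembling the blocks gives the Jordan form J above.

J = [[-5, 1, 0, 0], [0, -5, 0, 0], [0, 0, 4, 1], [0, 0, 0, 4]]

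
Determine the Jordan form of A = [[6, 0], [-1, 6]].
J = [[6, 1], [0, 6]]

The characteristic polynomial is det(xI - A) = (x - 6)^2, so the eigenvalues are 6 (algebraic multiplicity 2).

For λ = 6: rank(A - 6I) = 1, rank((A - 6I)^2) = 0. The eigenspace has dimension 2 - 1 = 1, so there is 1 Jordan block; the rank sequence gives block sizes [2].

Assembling the blocks gives the Jordan form J above.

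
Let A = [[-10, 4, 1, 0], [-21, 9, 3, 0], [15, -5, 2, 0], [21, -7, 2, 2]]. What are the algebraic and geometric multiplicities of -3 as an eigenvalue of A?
The characteristic polynomial is (x - 2)^3(x + 3), so the factor x + 3 appears with exponent 1: the algebraic multiplicity is 1.

rank(A + 3I) = 3, so the eigenspace has dimension 4 - 3 = 1: the geometric multiplicity is 1.

algebraic multiplicity 1, geometric multiplicity 1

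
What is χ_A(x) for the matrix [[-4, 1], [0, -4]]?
χ_A(x) = (x + 4)^2

xI - A = [[x + 4, -1], [0, x + 4]].

Expanding det(xI - A) along the first row:
det(xI - A) = + (x + 4)·det([[x + 4]]) - (-1)·det([[0]]).

Evaluating gives χ_A(x) = x^2 + 8x + 16 = (x + 4)^2.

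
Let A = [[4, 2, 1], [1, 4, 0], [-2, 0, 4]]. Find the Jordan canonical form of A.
J = [[4, 1, 0], [0, 4, 1], [0, 0, 4]]

The characteristic polynomial is det(xI - A) = (x - 4)^3, so the eigenvalues are 4 (algebraic multiplicity 3).

For λ = 4: rank(A - 4I) = 2, rank((A - 4I)^2) = 1, rank((A - 4I)^3) = 0. The eigenspace has dimension 3 - 2 = 1, so there is 1 Jordan block; the rank sequence gives block sizes [3].

Assembling the blocks gives the Jordan form J above.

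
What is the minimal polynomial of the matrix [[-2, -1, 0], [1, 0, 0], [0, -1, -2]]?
m_A(x) = (x + 1)^2(x + 2)

The characteristic polynomial factors as (x + 1)^2(x + 2). The minimal polynomial is ∏(x - λ)^{k_λ} where k_λ is the size of the largest Jordan block at λ.

For λ = -2: rank(A + 2I) = 2, and the largest Jordan block has size 1 (the smallest k with rank((A + 2I)^k) = rank((A + 2I)^(k+1))).
For λ = -1: rank(A + I) = 2, and the largest Jordan block has size 2 (the smallest k with rank((A + I)^k) = rank((A + I)^(k+1))).

So m_A(x) = (x + 1)^2(x + 2).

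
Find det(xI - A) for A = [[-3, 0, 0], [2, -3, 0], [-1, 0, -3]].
xI - A = [[x + 3, 0, 0], [-2, x + 3, 0], [1, 0, x + 3]].

Expanding det(xI - A) along the first row:
det(xI - A) = + (x + 3)·det([[x + 3, 0], [0, x + 3]]) - (0)·det([[-2, 0], [1, x + 3]]) + (0)·det([[-2, x + 3], [1, 0]]).

Evaluating gives χ_A(x) = x^3 + 9x^2 + 27x + 27 = (x + 3)^3.

χ_A(x) = (x + 3)^3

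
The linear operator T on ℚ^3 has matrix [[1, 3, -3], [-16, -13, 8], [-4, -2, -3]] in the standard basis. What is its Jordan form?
J = [[-5, 1, 0], [0, -5, 0], [0, 0, -5]]

The characteristic polynomial is det(xI - A) = (x + 5)^3, so the eigenvalues are -5 (algebraic multiplicity 3).

For λ = -5: rank(A + 5I) = 1, rank((A + 5I)^2) = 0. The eigenspace has dimension 3 - 1 = 2, so there are 2 Jordan blocks; the rank sequence gives block sizes [2, 1].

Assembling the blocks gives the Jordan form J above.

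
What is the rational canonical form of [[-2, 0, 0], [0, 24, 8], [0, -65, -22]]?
The invariant factors of A (the non-unit diagonal entries of the Smith normal form of xI - A over ℚ[x]) are x + 2, (x - 4)(x + 2), each dividing the next. The characteristic polynomial is their product, (x - 4)(x + 2)^2.

The rational canonical form is the block-diagonal matrix of companion matrices C(f_i):
R = [[-2, 0, 0], [0, 0, 8], [0, 1, 2]].

R = [[-2, 0, 0], [0, 0, 8], [0, 1, 2]]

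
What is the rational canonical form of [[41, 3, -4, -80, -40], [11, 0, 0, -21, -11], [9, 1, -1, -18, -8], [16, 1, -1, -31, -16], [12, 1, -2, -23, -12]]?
The invariant factors of A (the non-unit diagonal entries of the Smith normal form of xI - A over ℚ[x]) are (x + 1)(x + 2)(x^3 + 2x + 2), each dividing the next. The characteristic polynomial is their product, (x + 1)(x + 2)(x^3 + 2x + 2).

The rational canonical form is the block-diagonal matrix of companion matrices C(f_i):
R = [[0, 0, 0, 0, -4], [1, 0, 0, 0, -10], [0, 1, 0, 0, -8], [0, 0, 1, 0, -4], [0, 0, 0, 1, -3]].

Note the characteristic polynomial does not split into linear factors over ℚ, so A has no Jordan form over ℚ; the rational canonical form exists over any field.

R = [[0, 0, 0, 0, -4], [1, 0, 0, 0, -10], [0, 1, 0, 0, -8], [0, 0, 1, 0, -4], [0, 0, 0, 1, -3]]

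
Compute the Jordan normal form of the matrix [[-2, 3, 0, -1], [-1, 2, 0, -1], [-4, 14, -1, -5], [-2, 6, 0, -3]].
The characteristic polynomial is det(xI - A) = (x + 1)^4, so the eigenvalues are -1 (algebraic multiplicity 4).

For λ = -1: rank(A + I) = 2, rank((A + I)^2) = 0. The eigenspace has dimension 4 - 2 = 2, so there are 2 Jordan blocks; the rank sequence gives block sizes [2, 2].

Assembling the blocks gives the Jordan form J above.

J = [[-1, 1, 0, 0], [0, -1, 0, 0], [0, 0, -1, 1], [0, 0, 0, -1]]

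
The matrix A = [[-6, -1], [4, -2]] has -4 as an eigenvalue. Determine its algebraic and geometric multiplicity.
The characteristic polynomial is (x + 4)^2, so the factor x + 4 appears with exponent 2: the algebraic multiplicity is 2.

rank(A + 4I) = 1, so the eigenspace has dimension 2 - 1 = 1: the geometric multiplicity is 1.

Since 1 < 2, A is not diagonalizable.

algebraic multiplicity 2, geometric multiplicity 1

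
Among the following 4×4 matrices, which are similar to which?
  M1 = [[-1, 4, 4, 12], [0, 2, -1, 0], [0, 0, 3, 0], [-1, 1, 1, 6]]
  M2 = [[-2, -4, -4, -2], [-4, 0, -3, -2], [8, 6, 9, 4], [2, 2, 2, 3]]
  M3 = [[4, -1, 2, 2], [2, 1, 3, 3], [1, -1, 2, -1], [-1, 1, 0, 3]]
Characteristic polynomials: χ_{M1} = (x - 3)^2(x - 2)^2, χ_{M2} = (x - 3)^2(x - 2)^2, χ_{M3} = (x - 3)^2(x - 2)^2.

{M1, M3}: invariant factors x - 3, (x - 3)(x - 2)^2.

{M2}: invariant factors (x - 3)(x - 2), (x - 3)(x - 2).

Matrices are similar if and only if their invariant-factor lists agree; the partition into similarity classes is {M1, M3}, {M2}.

2 classes: {M1, M3}, {M2}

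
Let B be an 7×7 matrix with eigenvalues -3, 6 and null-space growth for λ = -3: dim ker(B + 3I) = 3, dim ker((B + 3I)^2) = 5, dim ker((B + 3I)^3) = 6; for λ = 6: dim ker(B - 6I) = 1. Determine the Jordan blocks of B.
λ = -3: successive nullity increments [3, 2, 1] count blocks of size ≥ k; block sizes are [3, 2, 1].
λ = 6: successive nullity increments [1] count blocks of size ≥ k; block sizes are [1].

Jordan blocks: (-3, 3), (-3, 2), (-3, 1), (6, 1)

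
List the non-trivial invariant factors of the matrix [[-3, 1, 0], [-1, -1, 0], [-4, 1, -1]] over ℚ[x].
(x + 1)(x + 2)^2

The Jordan structure of A has elementary divisors (x + 2)^2, (x + 1). Arranging the block sizes at each eigenvalue in decreasing order and taking row products gives the invariant factors.

Invariant factors (smallest first, each dividing the next): (x + 1)(x + 2)^2.

Check: the last factor (x + 1)(x + 2)^2 is the minimal polynomial, and the product (x + 1)(x + 2)^2 is the characteristic polynomial.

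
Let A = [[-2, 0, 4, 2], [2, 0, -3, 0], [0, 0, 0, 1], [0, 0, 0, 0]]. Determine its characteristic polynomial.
χ_A(x) = x^3(x + 2)

xI - A = [[x + 2, 0, -4, -2], [-2, x, 3, 0], [0, 0, x, -1], [0, 0, 0, x]].

Expanding det(xI - A) along the first row:
det(xI - A) = + (x + 2)·det([[x, 3, 0], [0, x, -1], [0, 0, x]]) - (0)·det([[-2, 3, 0], [0, x, -1], [0, 0, x]]) + (-4)·det([[-2, x, 0], [0, 0, -1], [0, 0, x]]) - (-2)·det([[-2, x, 3], [0, 0, x], [0, 0, 0]]).

Evaluating gives χ_A(x) = x^4 + 2x^3 = x^3(x + 2).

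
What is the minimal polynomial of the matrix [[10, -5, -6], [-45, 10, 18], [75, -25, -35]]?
m_A(x) = (x + 5)^2

The characteristic polynomial factors as (x + 5)^3. The minimal polynomial is ∏(x - λ)^{k_λ} where k_λ is the size of the largest Jordan block at λ.

For λ = -5: rank(A + 5I) = 1, and the largest Jordan block has size 2 (the smallest k with rank((A + 5I)^k) = rank((A + 5I)^(k+1))).

So m_A(x) = (x + 5)^2.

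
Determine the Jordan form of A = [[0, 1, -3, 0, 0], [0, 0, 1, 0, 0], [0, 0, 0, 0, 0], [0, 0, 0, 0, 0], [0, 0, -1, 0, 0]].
The characteristic polynomial is det(xI - A) = x^5, so the eigenvalues are 0 (algebraic multiplicity 5).

For λ = 0: rank(A) = 2, rank(A^2) = 1, rank(A^3) = 0. The eigenspace has dimension 5 - 2 = 3, so there are 3 Jordan blocks; the rank sequence gives block sizes [3, 1, 1].

Assembling the blocks gives the Jordan form J above.

J = [[0, 1, 0, 0, 0], [0, 0, 1, 0, 0], [0, 0, 0, 0, 0], [0, 0, 0, 0, 0], [0, 0, 0, 0, 0]]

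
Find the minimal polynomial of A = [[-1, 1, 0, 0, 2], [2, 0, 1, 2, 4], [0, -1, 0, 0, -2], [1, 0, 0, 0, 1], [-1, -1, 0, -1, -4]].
m_A(x) = (x + 1)^3

The characteristic polynomial factors as (x + 1)^5. The minimal polynomial is ∏(x - λ)^{k_λ} where k_λ is the size of the largest Jordan block at λ.

For λ = -1: rank(A + I) = 3, and the largest Jordan block has size 3 (the smallest k with rank((A + I)^k) = rank((A + I)^(k+1))).

So m_A(x) = (x + 1)^3.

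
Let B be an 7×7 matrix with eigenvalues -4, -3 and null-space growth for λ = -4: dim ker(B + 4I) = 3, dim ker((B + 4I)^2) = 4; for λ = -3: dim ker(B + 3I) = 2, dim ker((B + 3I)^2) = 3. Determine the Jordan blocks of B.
λ = -4: successive nullity increments [3, 1] count blocks of size ≥ k; block sizes are [2, 1, 1].
λ = -3: successive nullity increments [2, 1] count blocks of size ≥ k; block sizes are [2, 1].

Jordan blocks: (-4, 2), (-4, 1), (-4, 1), (-3, 2), (-3, 1)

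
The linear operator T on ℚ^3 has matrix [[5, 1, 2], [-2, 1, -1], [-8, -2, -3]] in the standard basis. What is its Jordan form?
The characteristic polynomial is det(xI - A) = (x - 1)^3, so the eigenvalues are 1 (algebraic multiplicity 3).

For λ = 1: rank(A - I) = 2, rank((A - I)^2) = 1, rank((A - I)^3) = 0. The eigenspace has dimension 3 - 2 = 1, so there is 1 Jordan block; the rank sequence gives block sizes [3].

Assembling the blocks gives the Jordan form J above.

J = [[1, 1, 0], [0, 1, 1], [0, 0, 1]]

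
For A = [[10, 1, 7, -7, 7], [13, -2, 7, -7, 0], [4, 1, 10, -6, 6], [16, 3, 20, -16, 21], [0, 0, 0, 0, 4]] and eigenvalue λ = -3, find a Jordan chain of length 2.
We seek v_1 ∈ ker((A + 3I)^2) \ ker(A + 3I), then set v_{i+1} = (A + 3I) v_i.

One such chain is v_1 = [[0, 1, 0, 0, 0]]^T, v_2 = [[1, 1, 1, 3, 0]]^T. Check: (A + 3I) v_2 = [[0, 0, 0, 0, 0]]^T = 0.

v_1 = [[0, 1, 0, 0, 0]]^T, v_2 = [[1, 1, 1, 3, 0]]^T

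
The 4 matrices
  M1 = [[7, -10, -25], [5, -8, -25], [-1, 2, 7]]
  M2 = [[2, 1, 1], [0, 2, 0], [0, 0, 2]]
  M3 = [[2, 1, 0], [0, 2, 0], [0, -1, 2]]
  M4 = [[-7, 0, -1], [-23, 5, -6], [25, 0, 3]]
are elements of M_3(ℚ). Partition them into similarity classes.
Characteristic polynomials: χ_{M1} = (x - 2)^3, χ_{M2} = (x - 2)^3, χ_{M3} = (x - 2)^3, χ_{M4} = (x - 5)(x + 2)^2.

{M1, M2, M3}: invariant factors x - 2, (x - 2)^2.

{M4}: invariant factors (x - 5)(x + 2)^2.

Matrices are similar if and only if their invariant-factor lists agree; the partition into similarity classes is {M1, M2, M3}, {M4}.

2 classes: {M1, M2, M3}, {M4}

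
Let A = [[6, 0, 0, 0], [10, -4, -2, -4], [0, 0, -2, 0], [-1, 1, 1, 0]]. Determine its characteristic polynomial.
χ_A(x) = (x - 6)(x + 2)^3

xI - A = [[x - 6, 0, 0, 0], [-10, x + 4, 2, 4], [0, 0, x + 2, 0], [1, -1, -1, x]].

Expanding det(xI - A) along the first row:
det(xI - A) = + (x - 6)·det([[x + 4, 2, 4], [0, x + 2, 0], [-1, -1, x]]) - (0)·det([[-10, 2, 4], [0, x + 2, 0], [1, -1, x]]) + (0)·det([[-10, x + 4, 4], [0, 0, 0], [1, -1, x]]) - (0)·det([[-10, x + 4, 2], [0, 0, x + 2], [1, -1, -1]]).

Evaluating gives χ_A(x) = x^4 - 24x^2 - 64x - 48 = (x - 6)(x + 2)^3.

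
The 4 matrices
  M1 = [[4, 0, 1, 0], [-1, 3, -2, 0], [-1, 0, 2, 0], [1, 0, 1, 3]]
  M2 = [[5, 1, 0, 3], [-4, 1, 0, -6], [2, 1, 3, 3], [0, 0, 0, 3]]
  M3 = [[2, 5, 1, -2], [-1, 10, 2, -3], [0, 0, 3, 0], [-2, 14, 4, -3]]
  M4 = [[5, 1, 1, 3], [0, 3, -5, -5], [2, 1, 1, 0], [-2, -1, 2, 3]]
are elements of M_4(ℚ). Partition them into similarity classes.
Characteristic polynomials: χ_{M1} = (x - 3)^4, χ_{M2} = (x - 3)^4, χ_{M3} = (x - 3)^4, χ_{M4} = (x - 3)^4.

{M1, M3, M4}: invariant factors x - 3, (x - 3)^3.

{M2}: invariant factors x - 3, x - 3, (x - 3)^2.

Matrices are similar if and only if their invariant-factor lists agree; the partition into similarity classes is {M1, M3, M4}, {M2}.

2 classes: {M1, M3, M4}, {M2}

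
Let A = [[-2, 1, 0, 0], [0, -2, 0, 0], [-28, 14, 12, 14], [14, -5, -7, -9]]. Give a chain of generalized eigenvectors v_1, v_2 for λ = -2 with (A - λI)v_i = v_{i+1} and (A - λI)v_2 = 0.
v_1 = [[0, 1, -2, 1]]^T, v_2 = [[1, 0, 0, 2]]^T

We seek v_1 ∈ ker((A + 2I)^2) \ ker(A + 2I), then set v_{i+1} = (A + 2I) v_i.

One such chain is v_1 = [[0, 1, -2, 1]]^T, v_2 = [[1, 0, 0, 2]]^T. Check: (A + 2I) v_2 = [[0, 0, 0, 0]]^T = 0.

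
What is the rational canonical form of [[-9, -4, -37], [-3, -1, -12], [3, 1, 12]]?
R = [[0, 0, 0], [1, 0, 0], [0, 1, 2]]

The invariant factors of A (the non-unit diagonal entries of the Smith normal form of xI - A over ℚ[x]) are x^2(x - 2), each dividing the next. The characteristic polynomial is their product, x^2(x - 2).

The rational canonical form is the block-diagonal matrix of companion matrices C(f_i):
R = [[0, 0, 0], [1, 0, 0], [0, 1, 2]].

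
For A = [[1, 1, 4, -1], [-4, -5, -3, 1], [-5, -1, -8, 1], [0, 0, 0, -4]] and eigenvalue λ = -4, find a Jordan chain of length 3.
We seek v_1 ∈ ker((A + 4I)^3) \ ker((A + 4I)^2), then set v_{i+1} = (A + 4I) v_i.

One such chain is v_1 = [[0, -3, 1, -1]]^T, v_2 = [[2, -1, -2, 0]]^T, v_3 = [[1, -1, -1, 0]]^T. Check: (A + 4I) v_3 = [[0, 0, 0, 0]]^T = 0.

v_1 = [[0, -3, 1, -1]]^T, v_2 = [[2, -1, -2, 0]]^T, v_3 = [[1, -1, -1, 0]]^T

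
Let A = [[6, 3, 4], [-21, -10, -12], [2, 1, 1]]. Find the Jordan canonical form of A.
J = [[-1, 1, 0], [0, -1, 1], [0, 0, -1]]

The characteristic polynomial is det(xI - A) = (x + 1)^3, so the eigenvalues are -1 (algebraic multiplicity 3).

For λ = -1: rank(A + I) = 2, rank((A + I)^2) = 1, rank((A + I)^3) = 0. The eigenspace has dimension 3 - 2 = 1, so there is 1 Jordan block; the rank sequence gives block sizes [3].

Assembling the blocks gives the Jordan form J above.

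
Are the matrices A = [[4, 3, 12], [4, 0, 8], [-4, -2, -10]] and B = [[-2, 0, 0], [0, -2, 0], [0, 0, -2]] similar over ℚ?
No.

Both have characteristic polynomial (x + 2)^3, but the minimal polynomial of A is (x + 2)^2 while the minimal polynomial of B is x + 2. The minimal polynomial is a similarity invariant, so A and B are not similar.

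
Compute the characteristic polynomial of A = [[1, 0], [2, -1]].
χ_A(x) = (x - 1)(x + 1)

xI - A = [[x - 1, 0], [-2, x + 1]].

Expanding det(xI - A) along the first row:
det(xI - A) = + (x - 1)·det([[x + 1]]) - (0)·det([[-2]]).

Evaluating gives χ_A(x) = x^2 - 1 = (x - 1)(x + 1).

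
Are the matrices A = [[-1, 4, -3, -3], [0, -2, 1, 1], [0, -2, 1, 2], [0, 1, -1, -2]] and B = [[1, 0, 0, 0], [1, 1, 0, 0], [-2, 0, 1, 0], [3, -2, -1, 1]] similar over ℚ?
trace(A) = -4 but trace(B) = 4. The trace is a similarity invariant, so A and B are not similar.

No.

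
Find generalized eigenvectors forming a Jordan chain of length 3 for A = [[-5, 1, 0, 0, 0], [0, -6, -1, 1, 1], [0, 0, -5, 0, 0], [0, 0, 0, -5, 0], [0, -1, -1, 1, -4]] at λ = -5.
We seek v_1 ∈ ker((A + 5I)^3) \ ker((A + 5I)^2), then set v_{i+1} = (A + 5I) v_i.

One such chain is v_1 = [[0, 0, 0, 0, 1]]^T, v_2 = [[0, 1, 0, 0, 1]]^T, v_3 = [[1, 0, 0, 0, 0]]^T. Check: (A + 5I) v_3 = [[0, 0, 0, 0, 0]]^T = 0.

v_1 = [[0, 0, 0, 0, 1]]^T, v_2 = [[0, 1, 0, 0, 1]]^T, v_3 = [[1, 0, 0, 0, 0]]^T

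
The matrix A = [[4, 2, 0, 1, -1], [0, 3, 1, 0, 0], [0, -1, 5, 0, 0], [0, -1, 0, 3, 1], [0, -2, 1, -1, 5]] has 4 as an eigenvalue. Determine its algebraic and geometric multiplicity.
algebraic multiplicity 5, geometric multiplicity 2

The characteristic polynomial is (x - 4)^5, so the factor x - 4 appears with exponent 5: the algebraic multiplicity is 5.

rank(A - 4I) = 3, so the eigenspace has dimension 5 - 3 = 2: the geometric multiplicity is 2.

Since 2 < 5, A is not diagonalizable.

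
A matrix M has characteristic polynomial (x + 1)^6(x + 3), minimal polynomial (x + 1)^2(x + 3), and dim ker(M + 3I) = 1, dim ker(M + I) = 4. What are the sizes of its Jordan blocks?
Jordan blocks: (-3, 1), (-1, 2), (-1, 2), (-1, 1), (-1, 1)

λ = -3: algebraic multiplicity 1 (exponent in χ_M), largest block size 1 (exponent in m_M), 1 block (geometric multiplicity). This forces block sizes [1].
λ = -1: algebraic multiplicity 6 (exponent in χ_M), largest block size 2 (exponent in m_M), 4 blocks (geometric multiplicity). These force block sizes [2, 2, 1, 1].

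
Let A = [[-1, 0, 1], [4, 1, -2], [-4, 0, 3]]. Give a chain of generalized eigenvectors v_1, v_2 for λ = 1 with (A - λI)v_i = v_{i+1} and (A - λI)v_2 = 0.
v_1 = [[1, 1, 1]]^T, v_2 = [[-1, 2, -2]]^T

We seek v_1 ∈ ker((A - I)^2) \ ker(A - I), then set v_{i+1} = (A - I) v_i.

One such chain is v_1 = [[1, 1, 1]]^T, v_2 = [[-1, 2, -2]]^T. Check: (A - I) v_2 = [[0, 0, 0]]^T = 0.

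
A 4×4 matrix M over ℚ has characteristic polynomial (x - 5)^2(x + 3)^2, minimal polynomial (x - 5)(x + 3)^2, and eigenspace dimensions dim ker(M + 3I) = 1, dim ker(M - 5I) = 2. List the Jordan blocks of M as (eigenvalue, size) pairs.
λ = -3: algebraic multiplicity 2 (exponent in χ_M), largest block size 2 (exponent in m_M), 1 block (geometric multiplicity). This forces block sizes [2].
λ = 5: algebraic multiplicity 2 (exponent in χ_M), largest block size 1 (exponent in m_M), 2 blocks (geometric multiplicity). These force block sizes [1, 1].

Jordan blocks: (-3, 2), (5, 1), (5, 1)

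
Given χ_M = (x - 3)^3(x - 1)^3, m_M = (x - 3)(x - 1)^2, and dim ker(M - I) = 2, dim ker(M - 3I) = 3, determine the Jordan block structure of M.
Jordan blocks: (1, 2), (1, 1), (3, 1), (3, 1), (3, 1)

λ = 1: algebraic multiplicity 3 (exponent in χ_M), largest block size 2 (exponent in m_M), 2 blocks (geometric multiplicity). These force block sizes [2, 1].
λ = 3: algebraic multiplicity 3 (exponent in χ_M), largest block size 1 (exponent in m_M), 3 blocks (geometric multiplicity). These force block sizes [1, 1, 1].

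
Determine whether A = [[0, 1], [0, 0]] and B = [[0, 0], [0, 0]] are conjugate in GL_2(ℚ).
Both have characteristic polynomial x^2, but the minimal polynomial of A is x^2 while the minimal polynomial of B is x. The minimal polynomial is a similarity invariant, so A and B are not similar.

No.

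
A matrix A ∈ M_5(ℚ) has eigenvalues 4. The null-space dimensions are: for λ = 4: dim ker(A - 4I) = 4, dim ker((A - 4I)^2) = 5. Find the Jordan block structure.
Jordan blocks: (4, 2), (4, 1), (4, 1), (4, 1)

λ = 4: successive nullity increments [4, 1] count blocks of size ≥ k; block sizes are [2, 1, 1, 1].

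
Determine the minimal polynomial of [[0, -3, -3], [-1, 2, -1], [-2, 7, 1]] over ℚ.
The characteristic polynomial factors as x^2(x - 3). The minimal polynomial is ∏(x - λ)^{k_λ} where k_λ is the size of the largest Jordan block at λ.

For λ = 0: rank(A) = 2, and the largest Jordan block has size 2 (the smallest k with rank(A^k) = rank(A^(k+1))).
For λ = 3: rank(A - 3I) = 2, and the largest Jordan block has size 1 (the smallest k with rank((A - 3I)^k) = rank((A - 3I)^(k+1))).

So m_A(x) = x^2(x - 3).

m_A(x) = x^2(x - 3)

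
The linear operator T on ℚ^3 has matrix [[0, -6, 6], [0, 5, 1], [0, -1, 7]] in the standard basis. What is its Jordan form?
The characteristic polynomial is det(xI - A) = x(x - 6)^2, so the eigenvalues are 0 (algebraic multiplicity 1), 6 (algebraic multiplicity 2).

For λ = 0: algebraic multiplicity 1 gives one 1×1 block.

For λ = 6: rank(A - 6I) = 2, rank((A - 6I)^2) = 1. The eigenspace has dimension 3 - 2 = 1, so there is 1 Jordan block; the rank sequence gives block sizes [2].

Assembling the blocks gives the Jordan form J above.

J = [[0, 0, 0], [0, 6, 1], [0, 0, 6]]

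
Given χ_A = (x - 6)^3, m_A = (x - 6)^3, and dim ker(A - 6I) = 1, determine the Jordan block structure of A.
λ = 6: algebraic multiplicity 3 (exponent in χ_A), largest block size 3 (exponent in m_A), 1 block (geometric multiplicity). This forces block sizes [3].

Jordan blocks: (6, 3)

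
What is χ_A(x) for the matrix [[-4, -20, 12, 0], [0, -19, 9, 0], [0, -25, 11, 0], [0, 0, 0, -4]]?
xI - A = [[x + 4, 20, -12, 0], [0, x + 19, -9, 0], [0, 25, x - 11, 0], [0, 0, 0, x + 4]].

Expanding det(xI - A) along the first row:
det(xI - A) = + (x + 4)·det([[x + 19, -9, 0], [25, x - 11, 0], [0, 0, x + 4]]) - (20)·det([[0, -9, 0], [0, x - 11, 0], [0, 0, x + 4]]) + (-12)·det([[0, x + 19, 0], [0, 25, 0], [0, 0, x + 4]]) - (0)·det([[0, x + 19, -9], [0, 25, x - 11], [0, 0, 0]]).

Evaluating gives χ_A(x) = x^4 + 16x^3 + 96x^2 + 256x + 256 = (x + 4)^4.

χ_A(x) = (x + 4)^4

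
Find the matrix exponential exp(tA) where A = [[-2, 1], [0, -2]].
A has Jordan form J = [[-2, 1], [0, -2]] with A = PJP^{-1}, so e^{tA} = P e^{tJ} P^{-1}.

For a Jordan block J_k(λ), e^{tJ_k(λ)} = e^{λt} · (I + tN + t^2 N^2/2! + ... + t^{k-1} N^{k-1}/(k-1)!) where N is the nilpotent superdiagonal part.

Assembling the blocks and conjugating back gives the entries of e^{tA} as shown above.

e^{tA} = [[e^{-2*t}, t*e^{-2*t}], [0, e^{-2*t}]]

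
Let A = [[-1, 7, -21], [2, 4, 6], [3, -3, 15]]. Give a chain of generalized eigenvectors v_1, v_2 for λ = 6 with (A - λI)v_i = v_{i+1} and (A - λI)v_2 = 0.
v_1 = [[-2, 2, 1]]^T, v_2 = [[7, -2, -3]]^T

We seek v_1 ∈ ker((A - 6I)^2) \ ker(A - 6I), then set v_{i+1} = (A - 6I) v_i.

One such chain is v_1 = [[-2, 2, 1]]^T, v_2 = [[7, -2, -3]]^T. Check: (A - 6I) v_2 = [[0, 0, 0]]^T = 0.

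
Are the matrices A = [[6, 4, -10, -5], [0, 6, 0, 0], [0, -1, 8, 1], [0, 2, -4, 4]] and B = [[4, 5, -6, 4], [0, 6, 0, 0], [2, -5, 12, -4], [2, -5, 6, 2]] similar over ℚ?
Both have characteristic polynomial (x - 6)^4 and minimal polynomial (x - 6)^2. But rank(A - 6I) = 2 for A while rank(B - 6I) = 1 for B, so the number of Jordan blocks at λ = 6 differs. A and B are not similar.

No.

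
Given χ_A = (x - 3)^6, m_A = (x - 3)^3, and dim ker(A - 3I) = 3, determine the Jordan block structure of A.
Jordan blocks: (3, 3), (3, 2), (3, 1)

λ = 3: algebraic multiplicity 6 (exponent in χ_A), largest block size 3 (exponent in m_A), 3 blocks (geometric multiplicity). These force block sizes [3, 2, 1].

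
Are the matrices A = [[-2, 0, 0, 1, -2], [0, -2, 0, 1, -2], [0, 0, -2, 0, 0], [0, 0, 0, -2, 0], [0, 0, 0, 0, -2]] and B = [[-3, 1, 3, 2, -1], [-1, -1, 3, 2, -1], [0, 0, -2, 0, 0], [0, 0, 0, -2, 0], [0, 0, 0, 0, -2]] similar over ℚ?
Yes.

Two matrices over a field are similar if and only if they have the same invariant factors.

Both A and B have characteristic polynomial (x + 2)^5 and minimal polynomial (x + 2)^2. Computing further, both have invariant factors x + 2, x + 2, x + 2, (x + 2)^2. Hence A and B are similar.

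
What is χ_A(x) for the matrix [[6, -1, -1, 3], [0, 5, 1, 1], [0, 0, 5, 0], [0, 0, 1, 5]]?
χ_A(x) = (x - 6)(x - 5)^3

xI - A = [[x - 6, 1, 1, -3], [0, x - 5, -1, -1], [0, 0, x - 5, 0], [0, 0, -1, x - 5]].

Expanding det(xI - A) along the first row:
det(xI - A) = + (x - 6)·det([[x - 5, -1, -1], [0, x - 5, 0], [0, -1, x - 5]]) - (1)·det([[0, -1, -1], [0, x - 5, 0], [0, -1, x - 5]]) + (1)·det([[0, x - 5, -1], [0, 0, 0], [0, 0, x - 5]]) - (-3)·det([[0, x - 5, -1], [0, 0, x - 5], [0, 0, -1]]).

Evaluating gives χ_A(x) = x^4 - 21x^3 + 165x^2 - 575x + 750 = (x - 6)(x - 5)^3.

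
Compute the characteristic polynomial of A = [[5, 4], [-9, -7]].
xI - A = [[x - 5, -4], [9, x + 7]].

Expanding det(xI - A) along the first row:
det(xI - A) = + (x - 5)·det([[x + 7]]) - (-4)·det([[9]]).

Evaluating gives χ_A(x) = x^2 + 2x + 1 = (x + 1)^2.

χ_A(x) = (x + 1)^2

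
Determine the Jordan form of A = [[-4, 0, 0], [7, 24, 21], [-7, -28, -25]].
J = [[-4, 0, 0], [0, -4, 0], [0, 0, 3]]

The characteristic polynomial is det(xI - A) = (x - 3)(x + 4)^2, so the eigenvalues are -4 (algebraic multiplicity 2), 3 (algebraic multiplicity 1).

For λ = -4: rank(A + 4I) = 1. The eigenspace has dimension 3 - 1 = 2, so there are 2 Jordan blocks; the rank sequence gives block sizes [1, 1].

For λ = 3: algebraic multiplicity 1 gives one 1×1 block.

Assembling the blocks gives the Jordan form J above.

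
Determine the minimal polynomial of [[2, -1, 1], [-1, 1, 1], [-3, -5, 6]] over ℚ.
The characteristic polynomial factors as (x - 3)^3. The minimal polynomial is ∏(x - λ)^{k_λ} where k_λ is the size of the largest Jordan block at λ.

For λ = 3: rank(A - 3I) = 2, and the largest Jordan block has size 3 (the smallest k with rank((A - 3I)^k) = rank((A - 3I)^(k+1))).

So m_A(x) = (x - 3)^3.

m_A(x) = (x - 3)^3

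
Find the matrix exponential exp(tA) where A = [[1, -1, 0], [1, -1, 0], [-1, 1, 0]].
e^{tA} = [[t + 1, -t, 0], [t, 1 - t, 0], [-t, t, 1]]

A has Jordan form J = [[0, 1, 0], [0, 0, 0], [0, 0, 0]] with A = PJP^{-1}, so e^{tA} = P e^{tJ} P^{-1}.

For a Jordan block J_k(λ), e^{tJ_k(λ)} = e^{λt} · (I + tN + t^2 N^2/2! + ... + t^{k-1} N^{k-1}/(k-1)!) where N is the nilpotent superdiagonal part.

Assembling the blocks and conjugating back gives the entries of e^{tA} as shown above.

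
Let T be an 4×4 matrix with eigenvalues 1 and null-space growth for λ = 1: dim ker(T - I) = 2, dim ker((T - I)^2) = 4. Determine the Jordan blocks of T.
Jordan blocks: (1, 2), (1, 2)

λ = 1: successive nullity increments [2, 2] count blocks of size ≥ k; block sizes are [2, 2].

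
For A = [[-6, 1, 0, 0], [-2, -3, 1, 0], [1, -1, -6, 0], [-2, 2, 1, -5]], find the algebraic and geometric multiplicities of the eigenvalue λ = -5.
algebraic multiplicity 4, geometric multiplicity 2

The characteristic polynomial is (x + 5)^4, so the factor x + 5 appears with exponent 4: the algebraic multiplicity is 4.

rank(A + 5I) = 2, so the eigenspace has dimension 4 - 2 = 2: the geometric multiplicity is 2.

Since 2 < 4, A is not diagonalizable.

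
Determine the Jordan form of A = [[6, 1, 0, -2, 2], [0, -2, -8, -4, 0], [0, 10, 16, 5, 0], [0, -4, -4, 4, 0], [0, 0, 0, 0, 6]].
The characteristic polynomial is det(xI - A) = (x - 6)^5, so the eigenvalues are 6 (algebraic multiplicity 5).

For λ = 6: rank(A - 6I) = 2, rank((A - 6I)^2) = 0. The eigenspace has dimension 5 - 2 = 3, so there are 3 Jordan blocks; the rank sequence gives block sizes [2, 2, 1].

Assembling the blocks gives the Jordan form J above.

J = [[6, 1, 0, 0, 0], [0, 6, 0, 0, 0], [0, 0, 6, 1, 0], [0, 0, 0, 6, 0], [0, 0, 0, 0, 6]]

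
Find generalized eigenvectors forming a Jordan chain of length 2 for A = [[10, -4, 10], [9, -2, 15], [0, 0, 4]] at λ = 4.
v_1 = [[1, 1, 0]]^T, v_2 = [[2, 3, 0]]^T

We seek v_1 ∈ ker((A - 4I)^2) \ ker(A - 4I), then set v_{i+1} = (A - 4I) v_i.

One such chain is v_1 = [[1, 1, 0]]^T, v_2 = [[2, 3, 0]]^T. Check: (A - 4I) v_2 = [[0, 0, 0]]^T = 0.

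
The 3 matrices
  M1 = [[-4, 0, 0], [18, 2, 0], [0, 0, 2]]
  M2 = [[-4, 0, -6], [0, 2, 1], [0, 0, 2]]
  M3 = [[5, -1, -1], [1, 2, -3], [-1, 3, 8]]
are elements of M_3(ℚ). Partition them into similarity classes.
3 classes: {M1}, {M2}, {M3}

Characteristic polynomials: χ_{M1} = (x - 2)^2(x + 4), χ_{M2} = (x - 2)^2(x + 4), χ_{M3} = (x - 5)^3.

{M1}: invariant factors x - 2, (x - 2)(x + 4).

{M2}: invariant factors (x - 2)^2(x + 4).

{M3}: invariant factors (x - 5)^3.

Matrices are similar if and only if their invariant-factor lists agree; the partition into similarity classes is {M1}, {M2}, {M3}.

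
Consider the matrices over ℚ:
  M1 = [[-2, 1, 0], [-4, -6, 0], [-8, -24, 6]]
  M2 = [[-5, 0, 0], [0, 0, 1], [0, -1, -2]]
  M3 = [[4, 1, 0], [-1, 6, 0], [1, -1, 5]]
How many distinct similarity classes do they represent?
3 classes: {M1}, {M2}, {M3}

Characteristic polynomials: χ_{M1} = (x - 6)(x + 4)^2, χ_{M2} = (x + 1)^2(x + 5), χ_{M3} = (x - 5)^3.

{M1}: invariant factors (x - 6)(x + 4)^2.

{M2}: invariant factors (x + 1)^2(x + 5).

{M3}: invariant factors x - 5, (x - 5)^2.

Matrices are similar if and only if their invariant-factor lists agree; the partition into similarity classes is {M1}, {M2}, {M3}.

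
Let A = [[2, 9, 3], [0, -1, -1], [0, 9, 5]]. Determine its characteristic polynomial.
xI - A = [[x - 2, -9, -3], [0, x + 1, 1], [0, -9, x - 5]].

Expanding det(xI - A) along the first row:
det(xI - A) = + (x - 2)·det([[x + 1, 1], [-9, x - 5]]) - (-9)·det([[0, 1], [0, x - 5]]) + (-3)·det([[0, x + 1], [0, -9]]).

Evaluating gives χ_A(x) = x^3 - 6x^2 + 12x - 8 = (x - 2)^3.

χ_A(x) = (x - 2)^3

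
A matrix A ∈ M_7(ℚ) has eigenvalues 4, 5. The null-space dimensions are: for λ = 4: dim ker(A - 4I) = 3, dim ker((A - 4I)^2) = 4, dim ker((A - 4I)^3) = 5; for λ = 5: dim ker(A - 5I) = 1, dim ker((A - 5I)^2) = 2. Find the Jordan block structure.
λ = 4: successive nullity increments [3, 1, 1] count blocks of size ≥ k; block sizes are [3, 1, 1].
λ = 5: successive nullity increments [1, 1] count blocks of size ≥ k; block sizes are [2].

Jordan blocks: (4, 3), (4, 1), (4, 1), (5, 2)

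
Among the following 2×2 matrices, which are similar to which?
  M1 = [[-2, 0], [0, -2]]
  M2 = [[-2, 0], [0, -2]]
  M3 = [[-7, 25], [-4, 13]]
Characteristic polynomials: χ_{M1} = (x + 2)^2, χ_{M2} = (x + 2)^2, χ_{M3} = (x - 3)^2.

{M1, M2}: invariant factors x + 2, x + 2.

{M3}: invariant factors (x - 3)^2.

Matrices are similar if and only if their invariant-factor lists agree; the partition into similarity classes is {M1, M2}, {M3}.

2 classes: {M1, M2}, {M3}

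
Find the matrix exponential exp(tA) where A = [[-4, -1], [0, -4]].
A has Jordan form J = [[-4, 1], [0, -4]] with A = PJP^{-1}, so e^{tA} = P e^{tJ} P^{-1}.

For a Jordan block J_k(λ), e^{tJ_k(λ)} = e^{λt} · (I + tN + t^2 N^2/2! + ... + t^{k-1} N^{k-1}/(k-1)!) where N is the nilpotent superdiagonal part.

Assembling the blocks and conjugating back gives the entries of e^{tA} as shown above.

e^{tA} = [[e^{-4*t}, -t*e^{-4*t}], [0, e^{-4*t}]]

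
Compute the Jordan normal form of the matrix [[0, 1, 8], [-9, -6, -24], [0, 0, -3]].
The characteristic polynomial is det(xI - A) = (x + 3)^3, so the eigenvalues are -3 (algebraic multiplicity 3).

For λ = -3: rank(A + 3I) = 1, rank((A + 3I)^2) = 0. The eigenspace has dimension 3 - 1 = 2, so there are 2 Jordan blocks; the rank sequence gives block sizes [2, 1].

Assembling the blocks gives the Jordan form J above.

J = [[-3, 1, 0], [0, -3, 0], [0, 0, -3]]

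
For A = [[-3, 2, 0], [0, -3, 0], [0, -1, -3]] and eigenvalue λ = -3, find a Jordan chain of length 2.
We seek v_1 ∈ ker((A + 3I)^2) \ ker(A + 3I), then set v_{i+1} = (A + 3I) v_i.

One such chain is v_1 = [[-2, 1, 0]]^T, v_2 = [[2, 0, -1]]^T. Check: (A + 3I) v_2 = [[0, 0, 0]]^T = 0.

v_1 = [[-2, 1, 0]]^T, v_2 = [[2, 0, -1]]^T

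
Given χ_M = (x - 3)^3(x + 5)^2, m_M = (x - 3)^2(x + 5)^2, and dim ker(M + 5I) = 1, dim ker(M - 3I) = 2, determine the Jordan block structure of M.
Jordan blocks: (-5, 2), (3, 2), (3, 1)

λ = -5: algebraic multiplicity 2 (exponent in χ_M), largest block size 2 (exponent in m_M), 1 block (geometric multiplicity). This forces block sizes [2].
λ = 3: algebraic multiplicity 3 (exponent in χ_M), largest block size 2 (exponent in m_M), 2 blocks (geometric multiplicity). These force block sizes [2, 1].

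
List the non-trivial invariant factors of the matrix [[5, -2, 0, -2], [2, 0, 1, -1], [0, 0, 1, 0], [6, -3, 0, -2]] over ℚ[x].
The Jordan structure of A has elementary divisors (x - 1)^3, (x - 1). Arranging the block sizes at each eigenvalue in decreasing order and taking row products gives the invariant factors.

Invariant factors (smallest first, each dividing the next): x - 1, (x - 1)^3.

Check: the last factor (x - 1)^3 is the minimal polynomial, and the product (x - 1)^4 is the characteristic polynomial.

x - 1, (x - 1)^3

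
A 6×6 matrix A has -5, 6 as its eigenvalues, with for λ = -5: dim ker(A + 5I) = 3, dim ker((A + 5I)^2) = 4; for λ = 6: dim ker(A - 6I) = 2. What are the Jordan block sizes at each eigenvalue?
λ = -5: successive nullity increments [3, 1] count blocks of size ≥ k; block sizes are [2, 1, 1].
λ = 6: successive nullity increments [2] count blocks of size ≥ k; block sizes are [1, 1].

Jordan blocks: (-5, 2), (-5, 1), (-5, 1), (6, 1), (6, 1)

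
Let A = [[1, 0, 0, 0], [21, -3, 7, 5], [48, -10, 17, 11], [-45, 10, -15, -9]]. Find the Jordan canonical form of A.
The characteristic polynomial is det(xI - A) = (x - 2)^2(x - 1)^2, so the eigenvalues are 1 (algebraic multiplicity 2), 2 (algebraic multiplicity 2).

For λ = 1: rank(A - I) = 2. The eigenspace has dimension 4 - 2 = 2, so there are 2 Jordan blocks; the rank sequence gives block sizes [1, 1].

For λ = 2: rank(A - 2I) = 3, rank((A - 2I)^2) = 2. The eigenspace has dimension 4 - 3 = 1, so there is 1 Jordan block; the rank sequence gives block sizes [2].

Assembling the blocks gives the Jordan form J above.

J = [[1, 0, 0, 0], [0, 1, 0, 0], [0, 0, 2, 1], [0, 0, 0, 2]]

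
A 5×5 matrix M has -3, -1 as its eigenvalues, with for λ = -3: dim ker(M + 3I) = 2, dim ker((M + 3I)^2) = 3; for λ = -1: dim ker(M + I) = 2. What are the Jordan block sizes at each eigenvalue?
Jordan blocks: (-3, 2), (-3, 1), (-1, 1), (-1, 1)

λ = -3: successive nullity increments [2, 1] count blocks of size ≥ k; block sizes are [2, 1].
λ = -1: successive nullity increments [2] count blocks of size ≥ k; block sizes are [1, 1].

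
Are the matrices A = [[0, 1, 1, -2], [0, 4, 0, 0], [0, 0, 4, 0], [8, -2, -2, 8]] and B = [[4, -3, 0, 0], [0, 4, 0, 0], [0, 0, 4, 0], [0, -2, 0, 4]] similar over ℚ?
Yes.

Two matrices over a field are similar if and only if they have the same invariant factors.

Both A and B have characteristic polynomial (x - 4)^4 and minimal polynomial (x - 4)^2. Computing further, both have invariant factors x - 4, x - 4, (x - 4)^2. Hence A and B are similar.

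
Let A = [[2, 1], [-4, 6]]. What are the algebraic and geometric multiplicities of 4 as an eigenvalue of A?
algebraic multiplicity 2, geometric multiplicity 1

The characteristic polynomial is (x - 4)^2, so the factor x - 4 appears with exponent 2: the algebraic multiplicity is 2.

rank(A - 4I) = 1, so the eigenspace has dimension 2 - 1 = 1: the geometric multiplicity is 1.

Since 1 < 2, A is not diagonalizable.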